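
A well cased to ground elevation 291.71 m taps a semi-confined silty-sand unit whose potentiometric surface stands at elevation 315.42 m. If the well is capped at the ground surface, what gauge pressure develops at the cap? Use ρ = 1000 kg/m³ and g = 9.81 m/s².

P ≈ 233 kPa

Head above the cap: Δh = 315.42 − 291.71 = 23.71 m.
P = ρgΔh = 1000 × 9.81 × 23.71 = 232595 Pa ≈ 233 kPa.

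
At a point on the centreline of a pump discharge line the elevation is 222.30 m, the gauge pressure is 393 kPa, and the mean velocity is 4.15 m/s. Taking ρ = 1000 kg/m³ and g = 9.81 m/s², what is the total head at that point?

Pressure head ψ = P/(ρg) = 393×1000 / (1000 × 9.81) = 40.06 m.
Velocity head = v²/(2g) = 4.15² / (2 × 9.81) = 0.878 m.
h = z + ψ + v²/(2g) = 222.30 + 40.06 + 0.878 = 263.24 m.

h ≈ 263.24 m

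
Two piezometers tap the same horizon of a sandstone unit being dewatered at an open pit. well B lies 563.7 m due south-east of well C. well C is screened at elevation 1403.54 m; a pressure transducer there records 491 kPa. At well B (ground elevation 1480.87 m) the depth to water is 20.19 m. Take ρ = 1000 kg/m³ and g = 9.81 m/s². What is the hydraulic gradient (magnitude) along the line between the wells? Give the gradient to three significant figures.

i ≈ 0.0126

Pressure head at well C: ψ = P/(ρg) = 491×1000 / (1000 × 9.81) = 50.05 m.
Total head at well C: h = z + ψ = 1403.54 + 50.05 = 1453.59 m.
Total head at well B: h = 1480.87 − 20.19 = 1460.68 m.
Head difference: h(well C) − h(well B) = 1453.59 − 1460.68 = -7.09 m.
Hydraulic gradient: i = |Δh| / L = 7.09 / 563.7 = 0.0126.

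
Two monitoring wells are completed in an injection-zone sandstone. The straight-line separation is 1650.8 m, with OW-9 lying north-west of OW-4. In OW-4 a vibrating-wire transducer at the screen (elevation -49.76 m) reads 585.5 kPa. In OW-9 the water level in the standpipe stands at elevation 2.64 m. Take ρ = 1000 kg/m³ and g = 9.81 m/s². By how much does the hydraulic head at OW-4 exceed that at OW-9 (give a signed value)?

Pressure head at OW-4: ψ = P/(ρg) = 585.5×1000 / (1000 × 9.81) = 59.68 m.
Total head at OW-4: h = z + ψ = -49.76 + 59.68 = 9.92 m.
Total head at OW-9: h = 2.64 m (water level in the piezometer is the total head).
Head difference: h(OW-4) − h(OW-9) = 9.92 − 2.64 = 7.28 m.

Δh ≈ 7.28 m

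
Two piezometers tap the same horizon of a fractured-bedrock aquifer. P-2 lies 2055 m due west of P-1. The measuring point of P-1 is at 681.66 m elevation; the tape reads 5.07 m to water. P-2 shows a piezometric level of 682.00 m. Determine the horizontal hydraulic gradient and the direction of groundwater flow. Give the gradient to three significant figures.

i ≈ 0.00263; groundwater flows toward the east

Total head at P-1: h = 681.66 − 5.07 = 676.59 m.
Total head at P-2: h = 682.00 m (water level in the piezometer is the total head).
Head difference: h(P-1) − h(P-2) = 676.59 − 682.00 = -5.41 m.
Hydraulic gradient: i = |Δh| / L = 5.41 / 2055 = 0.00263.
Flow is from higher to lower head: from P-2 toward P-1, i.e. toward the east.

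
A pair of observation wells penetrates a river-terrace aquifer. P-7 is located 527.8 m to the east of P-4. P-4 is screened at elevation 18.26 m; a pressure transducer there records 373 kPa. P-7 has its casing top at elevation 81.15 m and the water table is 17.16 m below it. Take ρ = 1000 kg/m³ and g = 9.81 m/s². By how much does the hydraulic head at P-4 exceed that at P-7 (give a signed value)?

Pressure head at P-4: ψ = P/(ρg) = 373×1000 / (1000 × 9.81) = 38.02 m.
Total head at P-4: h = z + ψ = 18.26 + 38.02 = 56.28 m.
Total head at P-7: h = 81.15 − 17.16 = 63.99 m.
Head difference: h(P-4) − h(P-7) = 56.28 − 63.99 = -7.71 m.

Δh ≈ -7.71 m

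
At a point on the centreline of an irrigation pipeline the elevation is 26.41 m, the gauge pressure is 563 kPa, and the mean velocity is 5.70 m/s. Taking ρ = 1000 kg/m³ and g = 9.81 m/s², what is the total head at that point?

Pressure head ψ = P/(ρg) = 563×1000 / (1000 × 9.81) = 57.39 m.
Velocity head = v²/(2g) = 5.70² / (2 × 9.81) = 1.656 m.
h = z + ψ + v²/(2g) = 26.41 + 57.39 + 1.656 = 85.46 m.

h ≈ 85.46 m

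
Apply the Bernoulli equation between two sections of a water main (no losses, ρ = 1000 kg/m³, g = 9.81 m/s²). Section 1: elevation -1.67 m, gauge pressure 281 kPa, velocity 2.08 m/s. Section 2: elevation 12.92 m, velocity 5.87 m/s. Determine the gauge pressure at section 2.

Pressure head at 1: ψ₁ = P₁/(ρg) = 281×1000 / (1000 × 9.81) = 28.64 m.
Velocity heads: v₁²/2g = 2.08²/19.62 = 0.221 m; v₂²/2g = 5.87²/19.62 = 1.756 m.
Total head H = z₁ + ψ₁ + v₁²/2g = -1.67 + 28.64 + 0.221 = 27.19 m.
ψ₂ = H − z₂ − v₂²/2g = 27.19 − 12.92 − 1.756 = 12.51 m.
P₂ = ρgψ₂ = 1000 × 9.81 × 12.51 ≈ 123 kPa.

P₂ ≈ 123 kPa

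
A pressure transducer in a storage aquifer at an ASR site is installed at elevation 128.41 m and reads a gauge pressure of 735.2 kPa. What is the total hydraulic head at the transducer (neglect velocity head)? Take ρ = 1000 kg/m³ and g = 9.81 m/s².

h ≈ 203.35 m

ψ = P/(ρg) = 735.2×1000 / (1000 × 9.81) = 74.94 m.
h = z + ψ = 128.41 + 74.94 = 203.35 m.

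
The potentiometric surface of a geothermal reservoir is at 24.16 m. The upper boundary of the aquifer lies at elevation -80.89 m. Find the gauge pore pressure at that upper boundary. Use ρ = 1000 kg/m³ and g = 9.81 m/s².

P ≈ 1030 kPa

Pressure head at the aquifer top: ψ = h − z = 24.16 − (-80.89) = 105.05 m.
P = ρgψ = 1000 × 9.81 × 105.05 = 1030541 Pa ≈ 1030 kPa.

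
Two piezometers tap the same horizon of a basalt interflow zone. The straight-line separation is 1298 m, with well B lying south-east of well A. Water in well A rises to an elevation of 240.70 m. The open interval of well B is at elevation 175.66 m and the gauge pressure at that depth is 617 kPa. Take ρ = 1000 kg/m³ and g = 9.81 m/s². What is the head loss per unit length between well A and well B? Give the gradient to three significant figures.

Total head at well A: h = 240.70 m (water level in the piezometer is the total head).
Pressure head at well B: ψ = P/(ρg) = 617×1000 / (1000 × 9.81) = 62.90 m.
Total head at well B: h = z + ψ = 175.66 + 62.90 = 238.56 m.
Head difference: h(well A) − h(well B) = 240.70 − 238.56 = 2.14 m.
Hydraulic gradient: i = |Δh| / L = 2.14 / 1298 = 0.00165.

i ≈ 0.00165 m/m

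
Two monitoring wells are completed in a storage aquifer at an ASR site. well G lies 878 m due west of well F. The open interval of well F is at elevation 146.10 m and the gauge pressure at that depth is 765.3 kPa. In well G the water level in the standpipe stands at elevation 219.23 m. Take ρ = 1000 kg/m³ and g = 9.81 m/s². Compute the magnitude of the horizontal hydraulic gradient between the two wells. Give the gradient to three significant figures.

Pressure head at well F: ψ = P/(ρg) = 765.3×1000 / (1000 × 9.81) = 78.01 m.
Total head at well F: h = z + ψ = 146.10 + 78.01 = 224.11 m.
Total head at well G: h = 219.23 m (water level in the piezometer is the total head).
Head difference: h(well F) − h(well G) = 224.11 − 219.23 = 4.88 m.
Hydraulic gradient: i = |Δh| / L = 4.88 / 878 = 0.00556.

i ≈ 0.00556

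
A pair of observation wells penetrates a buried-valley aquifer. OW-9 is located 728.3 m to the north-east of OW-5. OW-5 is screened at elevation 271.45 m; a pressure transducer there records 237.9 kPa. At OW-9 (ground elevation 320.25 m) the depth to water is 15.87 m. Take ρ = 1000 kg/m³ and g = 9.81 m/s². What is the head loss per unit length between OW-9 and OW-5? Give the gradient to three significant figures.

i ≈ 0.0119 m/m

Pressure head at OW-5: ψ = P/(ρg) = 237.9×1000 / (1000 × 9.81) = 24.25 m.
Total head at OW-5: h = z + ψ = 271.45 + 24.25 = 295.70 m.
Total head at OW-9: h = 320.25 − 15.87 = 304.38 m.
Head difference: h(OW-5) − h(OW-9) = 295.70 − 304.38 = -8.68 m.
Hydraulic gradient: i = |Δh| / L = 8.68 / 728.3 = 0.0119.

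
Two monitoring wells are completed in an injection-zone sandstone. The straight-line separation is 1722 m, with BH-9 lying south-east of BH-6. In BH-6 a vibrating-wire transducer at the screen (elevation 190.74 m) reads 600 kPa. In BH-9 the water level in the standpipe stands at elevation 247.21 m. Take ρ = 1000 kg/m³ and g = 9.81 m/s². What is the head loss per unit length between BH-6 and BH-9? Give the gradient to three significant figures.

i ≈ 0.00272 m/m

Pressure head at BH-6: ψ = P/(ρg) = 600×1000 / (1000 × 9.81) = 61.16 m.
Total head at BH-6: h = z + ψ = 190.74 + 61.16 = 251.90 m.
Total head at BH-9: h = 247.21 m (water level in the piezometer is the total head).
Head difference: h(BH-6) − h(BH-9) = 251.90 − 247.21 = 4.69 m.
Hydraulic gradient: i = |Δh| / L = 4.69 / 1722 = 0.00272.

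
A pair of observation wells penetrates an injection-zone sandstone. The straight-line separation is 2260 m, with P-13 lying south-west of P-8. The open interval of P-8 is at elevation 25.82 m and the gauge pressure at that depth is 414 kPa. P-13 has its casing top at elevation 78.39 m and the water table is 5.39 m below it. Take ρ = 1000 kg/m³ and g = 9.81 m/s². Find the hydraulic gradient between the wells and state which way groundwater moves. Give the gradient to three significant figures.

Pressure head at P-8: ψ = P/(ρg) = 414×1000 / (1000 × 9.81) = 42.20 m.
Total head at P-8: h = z + ψ = 25.82 + 42.20 = 68.02 m.
Total head at P-13: h = 78.39 − 5.39 = 73.00 m.
Head difference: h(P-8) − h(P-13) = 68.02 − 73.00 = -4.98 m.
Hydraulic gradient: i = |Δh| / L = 4.98 / 2260 = 0.00220.
Flow is from higher to lower head: from P-13 toward P-8, i.e. toward the north-east.

i ≈ 0.00220; groundwater flows toward the north-east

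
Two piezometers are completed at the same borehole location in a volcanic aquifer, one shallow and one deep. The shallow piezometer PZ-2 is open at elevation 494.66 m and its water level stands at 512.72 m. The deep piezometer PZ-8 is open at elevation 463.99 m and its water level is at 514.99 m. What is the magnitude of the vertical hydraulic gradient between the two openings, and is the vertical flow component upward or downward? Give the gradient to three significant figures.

Total head at PZ-2: h = 512.72 m (water level in the standpipe).
Total head at PZ-8: h = 514.99 m.
Δh = h(PZ-2) − h(PZ-8) = 512.72 − 514.99 = -2.27 m.
Vertical separation Δz = 494.66 − 463.99 = 30.67 m.
|i_v| = |Δh| / Δz = 2.27 / 30.67 = 0.0740.
Head is higher in the deep piezometer, so vertical flow is upward (discharge condition).

|i_v| ≈ 0.0740; vertical flow is upward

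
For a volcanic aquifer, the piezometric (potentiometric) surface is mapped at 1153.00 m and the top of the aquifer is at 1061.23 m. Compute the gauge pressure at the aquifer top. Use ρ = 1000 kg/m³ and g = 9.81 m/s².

P ≈ 900 kPa

Pressure head at the aquifer top: ψ = h − z = 1153.00 − 1061.23 = 91.77 m.
P = ρgψ = 1000 × 9.81 × 91.77 = 900264 Pa ≈ 900 kPa.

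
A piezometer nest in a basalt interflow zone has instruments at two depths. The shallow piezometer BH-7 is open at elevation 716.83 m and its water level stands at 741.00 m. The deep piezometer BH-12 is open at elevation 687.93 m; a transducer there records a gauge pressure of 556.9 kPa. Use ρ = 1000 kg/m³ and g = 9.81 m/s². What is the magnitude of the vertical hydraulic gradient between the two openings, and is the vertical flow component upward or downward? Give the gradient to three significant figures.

Total head at BH-7: h = 741.00 m (water level in the standpipe).
Pressure head at BH-12: ψ = P/(ρg) = 556.9×1000 / (1000 × 9.81) = 56.77 m.
Total head at BH-12: h = z + ψ = 687.93 + 56.77 = 744.70 m.
Δh = h(BH-7) − h(BH-12) = 741.00 − 744.70 = -3.70 m.
Vertical separation Δz = 716.83 − 687.93 = 28.90 m.
|i_v| = |Δh| / Δz = 3.70 / 28.90 = 0.128.
Head is higher in the deep piezometer, so vertical flow is upward (discharge condition).

|i_v| ≈ 0.128; vertical flow is upward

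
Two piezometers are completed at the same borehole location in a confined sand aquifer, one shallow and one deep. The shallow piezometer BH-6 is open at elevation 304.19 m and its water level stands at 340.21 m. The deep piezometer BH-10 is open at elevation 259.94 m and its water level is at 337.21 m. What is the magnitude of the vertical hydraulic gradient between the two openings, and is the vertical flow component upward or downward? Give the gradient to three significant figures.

|i_v| ≈ 0.0678; vertical flow is downward

Total head at BH-6: h = 340.21 m (water level in the standpipe).
Total head at BH-10: h = 337.21 m.
Δh = h(BH-6) − h(BH-10) = 340.21 − 337.21 = 3.00 m.
Vertical separation Δz = 304.19 − 259.94 = 44.25 m.
|i_v| = |Δh| / Δz = 3.00 / 44.25 = 0.0678.
Head is higher in the shallow piezometer, so vertical flow is downward (recharge condition).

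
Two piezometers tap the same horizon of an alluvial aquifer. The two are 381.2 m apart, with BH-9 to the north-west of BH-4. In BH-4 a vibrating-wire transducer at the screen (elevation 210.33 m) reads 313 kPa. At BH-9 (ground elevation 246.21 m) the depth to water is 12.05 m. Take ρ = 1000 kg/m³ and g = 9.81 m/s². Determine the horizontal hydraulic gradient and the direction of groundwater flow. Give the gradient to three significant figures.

i ≈ 0.0212; groundwater flows toward the north-west

Pressure head at BH-4: ψ = P/(ρg) = 313×1000 / (1000 × 9.81) = 31.91 m.
Total head at BH-4: h = z + ψ = 210.33 + 31.91 = 242.24 m.
Total head at BH-9: h = 246.21 − 12.05 = 234.16 m.
Head difference: h(BH-4) − h(BH-9) = 242.24 − 234.16 = 8.08 m.
Hydraulic gradient: i = |Δh| / L = 8.08 / 381.2 = 0.0212.
Flow is from higher to lower head: from BH-4 toward BH-9, i.e. toward the north-west.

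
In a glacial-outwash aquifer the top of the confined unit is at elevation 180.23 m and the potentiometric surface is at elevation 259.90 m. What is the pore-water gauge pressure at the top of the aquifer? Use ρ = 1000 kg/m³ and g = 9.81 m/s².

Pressure head at the aquifer top: ψ = h − z = 259.90 − 180.23 = 79.67 m.
P = ρgψ = 1000 × 9.81 × 79.67 = 781563 Pa ≈ 782 kPa.

P ≈ 782 kPa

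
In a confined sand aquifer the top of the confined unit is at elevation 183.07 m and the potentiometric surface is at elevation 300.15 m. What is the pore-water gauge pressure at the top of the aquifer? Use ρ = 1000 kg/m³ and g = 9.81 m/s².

P ≈ 1150 kPa

Pressure head at the aquifer top: ψ = h − z = 300.15 − 183.07 = 117.08 m.
P = ρgψ = 1000 × 9.81 × 117.08 = 1148555 Pa ≈ 1150 kPa.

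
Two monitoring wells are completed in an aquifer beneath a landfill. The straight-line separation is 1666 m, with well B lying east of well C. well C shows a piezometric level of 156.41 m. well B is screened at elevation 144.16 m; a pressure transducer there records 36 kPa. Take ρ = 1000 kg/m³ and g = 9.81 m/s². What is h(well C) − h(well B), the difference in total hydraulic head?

Δh ≈ 8.58 m

Total head at well C: h = 156.41 m (water level in the piezometer is the total head).
Pressure head at well B: ψ = P/(ρg) = 36×1000 / (1000 × 9.81) = 3.67 m.
Total head at well B: h = z + ψ = 144.16 + 3.67 = 147.83 m.
Head difference: h(well C) − h(well B) = 156.41 − 147.83 = 8.58 m.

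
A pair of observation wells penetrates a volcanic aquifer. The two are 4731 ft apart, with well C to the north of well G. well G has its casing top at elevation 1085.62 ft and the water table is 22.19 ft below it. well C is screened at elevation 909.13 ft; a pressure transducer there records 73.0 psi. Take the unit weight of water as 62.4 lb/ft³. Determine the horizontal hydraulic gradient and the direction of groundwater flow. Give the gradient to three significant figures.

Total head at well G: h = 1085.62 − 22.19 = 1063.43 ft.
Pressure head at well C: ψ = 144·P/γ = 144 × 73.0 / 62.4 = 168.46 ft.
Total head at well C: h = z + ψ = 909.13 + 168.46 = 1077.59 ft.
Head difference: h(well G) − h(well C) = 1063.43 − 1077.59 = -14.16 ft.
Hydraulic gradient: i = |Δh| / L = 14.16 / 4731 = 0.00299.
Flow is from higher to lower head: from well C toward well G, i.e. toward the south.

i ≈ 0.00299; groundwater flows toward the south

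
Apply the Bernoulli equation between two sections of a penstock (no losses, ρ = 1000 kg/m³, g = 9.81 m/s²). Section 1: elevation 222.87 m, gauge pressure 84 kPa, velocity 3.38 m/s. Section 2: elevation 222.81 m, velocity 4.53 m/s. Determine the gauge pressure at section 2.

Pressure head at 1: ψ₁ = P₁/(ρg) = 84×1000 / (1000 × 9.81) = 8.56 m.
Velocity heads: v₁²/2g = 3.38²/19.62 = 0.582 m; v₂²/2g = 4.53²/19.62 = 1.046 m.
Total head H = z₁ + ψ₁ + v₁²/2g = 222.87 + 8.56 + 0.582 = 232.01 m.
ψ₂ = H − z₂ − v₂²/2g = 232.01 − 222.81 − 1.046 = 8.15 m.
P₂ = ρgψ₂ = 1000 × 9.81 × 8.15 ≈ 80.0 kPa.

P₂ ≈ 80.0 kPa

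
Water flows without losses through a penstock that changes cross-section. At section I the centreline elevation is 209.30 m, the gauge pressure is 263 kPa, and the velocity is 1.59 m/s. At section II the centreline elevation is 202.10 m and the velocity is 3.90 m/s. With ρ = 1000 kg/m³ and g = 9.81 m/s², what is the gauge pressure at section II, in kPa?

Pressure head at I: ψ₁ = P₁/(ρg) = 263×1000 / (1000 × 9.81) = 26.81 m.
Velocity heads: v₁²/2g = 1.59²/19.62 = 0.129 m; v₂²/2g = 3.90²/19.62 = 0.775 m.
Total head H = z₁ + ψ₁ + v₁²/2g = 209.30 + 26.81 + 0.129 = 236.24 m.
ψ₂ = H − z₂ − v₂²/2g = 236.24 − 202.10 − 0.775 = 33.37 m.
P₂ = ρgψ₂ = 1000 × 9.81 × 33.37 ≈ 327 kPa.

P₂ ≈ 327 kPa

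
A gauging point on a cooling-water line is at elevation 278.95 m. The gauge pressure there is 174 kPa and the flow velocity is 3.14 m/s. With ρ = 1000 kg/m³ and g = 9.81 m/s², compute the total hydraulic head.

Pressure head ψ = P/(ρg) = 174×1000 / (1000 × 9.81) = 17.74 m.
Velocity head = v²/(2g) = 3.14² / (2 × 9.81) = 0.503 m.
h = z + ψ + v²/(2g) = 278.95 + 17.74 + 0.503 = 297.19 m.

h ≈ 297.19 m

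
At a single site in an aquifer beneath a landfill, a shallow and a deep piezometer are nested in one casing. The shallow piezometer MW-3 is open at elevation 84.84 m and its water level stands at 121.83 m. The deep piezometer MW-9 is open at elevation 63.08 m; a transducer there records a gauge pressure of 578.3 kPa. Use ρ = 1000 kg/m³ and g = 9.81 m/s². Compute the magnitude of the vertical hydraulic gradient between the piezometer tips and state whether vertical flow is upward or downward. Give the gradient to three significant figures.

|i_v| ≈ 0.00919; vertical flow is upward

Total head at MW-3: h = 121.83 m (water level in the standpipe).
Pressure head at MW-9: ψ = P/(ρg) = 578.3×1000 / (1000 × 9.81) = 58.95 m.
Total head at MW-9: h = z + ψ = 63.08 + 58.95 = 122.03 m.
Δh = h(MW-3) − h(MW-9) = 121.83 − 122.03 = -0.20 m.
Vertical separation Δz = 84.84 − 63.08 = 21.76 m.
|i_v| = |Δh| / Δz = 0.20 / 21.76 = 0.00919.
Head is higher in the deep piezometer, so vertical flow is upward (discharge condition).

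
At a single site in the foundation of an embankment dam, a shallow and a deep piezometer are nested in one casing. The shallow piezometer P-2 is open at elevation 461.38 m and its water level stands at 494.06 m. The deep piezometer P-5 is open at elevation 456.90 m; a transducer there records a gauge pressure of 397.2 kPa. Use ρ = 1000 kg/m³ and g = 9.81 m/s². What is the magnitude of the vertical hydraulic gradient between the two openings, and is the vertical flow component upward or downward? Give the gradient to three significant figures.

Total head at P-2: h = 494.06 m (water level in the standpipe).
Pressure head at P-5: ψ = P/(ρg) = 397.2×1000 / (1000 × 9.81) = 40.49 m.
Total head at P-5: h = z + ψ = 456.90 + 40.49 = 497.39 m.
Δh = h(P-2) − h(P-5) = 494.06 − 497.39 = -3.33 m.
Vertical separation Δz = 461.38 − 456.90 = 4.48 m.
|i_v| = |Δh| / Δz = 3.33 / 4.48 = 0.743.
Head is higher in the deep piezometer, so vertical flow is upward (discharge condition).

|i_v| ≈ 0.743; vertical flow is upward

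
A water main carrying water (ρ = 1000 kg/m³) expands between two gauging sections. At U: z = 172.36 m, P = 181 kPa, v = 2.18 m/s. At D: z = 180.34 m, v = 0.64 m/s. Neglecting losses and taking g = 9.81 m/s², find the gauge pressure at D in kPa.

P₂ ≈ 105 kPa

Pressure head at U: ψ₁ = P₁/(ρg) = 181×1000 / (1000 × 9.81) = 18.45 m.
Velocity heads: v₁²/2g = 2.18²/19.62 = 0.242 m; v₂²/2g = 0.64²/19.62 = 0.021 m.
Total head H = z₁ + ψ₁ + v₁²/2g = 172.36 + 18.45 + 0.242 = 191.05 m.
ψ₂ = H − z₂ − v₂²/2g = 191.05 − 180.34 − 0.021 = 10.69 m.
P₂ = ρgψ₂ = 1000 × 9.81 × 10.69 ≈ 105 kPa.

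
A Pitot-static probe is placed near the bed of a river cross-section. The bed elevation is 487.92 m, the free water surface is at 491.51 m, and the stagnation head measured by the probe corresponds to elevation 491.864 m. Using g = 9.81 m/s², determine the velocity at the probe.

v ≈ 2.64 m/s

Near the bed, under hydrostatic conditions, the piezometric head (z + ψ) equals the free-surface elevation, 491.51 m.
Velocity head = total − piezometric = 491.864 − 491.51 = 0.354 m.
v = √(2g·h_v) = √(2 × 9.81 × 0.354) = 2.64 m/s.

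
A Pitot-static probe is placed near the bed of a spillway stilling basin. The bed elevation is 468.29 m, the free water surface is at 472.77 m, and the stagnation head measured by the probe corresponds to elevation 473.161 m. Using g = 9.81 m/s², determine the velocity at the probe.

Near the bed, under hydrostatic conditions, the piezometric head (z + ψ) equals the free-surface elevation, 472.77 m.
Velocity head = total − piezometric = 473.161 − 472.77 = 0.391 m.
v = √(2g·h_v) = √(2 × 9.81 × 0.391) = 2.77 m/s.

v ≈ 2.77 m/s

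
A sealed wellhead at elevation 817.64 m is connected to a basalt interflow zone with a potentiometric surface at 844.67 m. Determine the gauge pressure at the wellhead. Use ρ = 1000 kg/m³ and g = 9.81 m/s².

Head above the cap: Δh = 844.67 − 817.64 = 27.03 m.
P = ρgΔh = 1000 × 9.81 × 27.03 = 265164 Pa ≈ 265 kPa.

P ≈ 265 kPa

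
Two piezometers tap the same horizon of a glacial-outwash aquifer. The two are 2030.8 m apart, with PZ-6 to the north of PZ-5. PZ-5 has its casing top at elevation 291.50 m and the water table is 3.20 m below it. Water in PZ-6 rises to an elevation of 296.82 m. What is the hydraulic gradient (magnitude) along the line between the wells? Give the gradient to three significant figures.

Total head at PZ-5: h = 291.50 − 3.20 = 288.30 m.
Total head at PZ-6: h = 296.82 m (water level in the piezometer is the total head).
Head difference: h(PZ-5) − h(PZ-6) = 288.30 − 296.82 = -8.52 m.
Hydraulic gradient: i = |Δh| / L = 8.52 / 2030.8 = 0.00420.

i ≈ 0.00420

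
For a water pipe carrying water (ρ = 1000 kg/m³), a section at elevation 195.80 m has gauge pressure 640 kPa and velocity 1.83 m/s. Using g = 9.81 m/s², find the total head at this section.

Pressure head ψ = P/(ρg) = 640×1000 / (1000 × 9.81) = 65.24 m.
Velocity head = v²/(2g) = 1.83² / (2 × 9.81) = 0.171 m.
h = z + ψ + v²/(2g) = 195.80 + 65.24 + 0.171 = 261.21 m.

h ≈ 261.21 m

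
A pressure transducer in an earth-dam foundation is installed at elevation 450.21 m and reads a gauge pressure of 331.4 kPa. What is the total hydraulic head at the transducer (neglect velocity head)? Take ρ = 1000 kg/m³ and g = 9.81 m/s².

h ≈ 483.99 m

ψ = P/(ρg) = 331.4×1000 / (1000 × 9.81) = 33.78 m.
h = z + ψ = 450.21 + 33.78 = 483.99 m.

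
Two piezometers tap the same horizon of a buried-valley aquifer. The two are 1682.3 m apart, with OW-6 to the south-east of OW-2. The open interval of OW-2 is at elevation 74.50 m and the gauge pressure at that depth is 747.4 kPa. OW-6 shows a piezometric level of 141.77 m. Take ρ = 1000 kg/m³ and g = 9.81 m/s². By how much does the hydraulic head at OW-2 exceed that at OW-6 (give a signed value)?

Δh ≈ 8.92 m

Pressure head at OW-2: ψ = P/(ρg) = 747.4×1000 / (1000 × 9.81) = 76.19 m.
Total head at OW-2: h = z + ψ = 74.50 + 76.19 = 150.69 m.
Total head at OW-6: h = 141.77 m (water level in the piezometer is the total head).
Head difference: h(OW-2) − h(OW-6) = 150.69 − 141.77 = 8.92 m.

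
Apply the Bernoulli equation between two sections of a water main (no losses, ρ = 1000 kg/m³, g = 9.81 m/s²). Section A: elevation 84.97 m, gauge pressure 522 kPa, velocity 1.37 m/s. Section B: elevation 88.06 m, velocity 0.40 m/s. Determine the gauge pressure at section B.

P₂ ≈ 493 kPa

Pressure head at A: ψ₁ = P₁/(ρg) = 522×1000 / (1000 × 9.81) = 53.21 m.
Velocity heads: v₁²/2g = 1.37²/19.62 = 0.096 m; v₂²/2g = 0.40²/19.62 = 0.008 m.
Total head H = z₁ + ψ₁ + v₁²/2g = 84.97 + 53.21 + 0.096 = 138.28 m.
ψ₂ = H − z₂ − v₂²/2g = 138.28 − 88.06 − 0.008 = 50.21 m.
P₂ = ρgψ₂ = 1000 × 9.81 × 50.21 ≈ 493 kPa.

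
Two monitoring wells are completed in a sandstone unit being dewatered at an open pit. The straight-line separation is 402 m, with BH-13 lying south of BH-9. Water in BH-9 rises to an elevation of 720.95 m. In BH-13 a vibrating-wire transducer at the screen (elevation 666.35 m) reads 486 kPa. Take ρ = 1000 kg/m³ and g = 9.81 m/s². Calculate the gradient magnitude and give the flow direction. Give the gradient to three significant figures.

i ≈ 0.0126; groundwater flows toward the south

Total head at BH-9: h = 720.95 m (water level in the piezometer is the total head).
Pressure head at BH-13: ψ = P/(ρg) = 486×1000 / (1000 × 9.81) = 49.54 m.
Total head at BH-13: h = z + ψ = 666.35 + 49.54 = 715.89 m.
Head difference: h(BH-9) − h(BH-13) = 720.95 − 715.89 = 5.06 m.
Hydraulic gradient: i = |Δh| / L = 5.06 / 402 = 0.0126.
Flow is from higher to lower head: from BH-9 toward BH-13, i.e. toward the south.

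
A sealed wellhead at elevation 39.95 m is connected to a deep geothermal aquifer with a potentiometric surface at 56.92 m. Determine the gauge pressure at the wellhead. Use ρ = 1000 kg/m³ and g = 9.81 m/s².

P ≈ 166 kPa

Head above the cap: Δh = 56.92 − 39.95 = 16.97 m.
P = ρgΔh = 1000 × 9.81 × 16.97 = 166476 Pa ≈ 166 kPa.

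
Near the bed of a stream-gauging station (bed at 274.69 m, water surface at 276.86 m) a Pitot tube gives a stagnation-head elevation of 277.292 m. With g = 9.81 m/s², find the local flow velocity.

v ≈ 2.91 m/s

Near the bed, under hydrostatic conditions, the piezometric head (z + ψ) equals the free-surface elevation, 276.86 m.
Velocity head = total − piezometric = 277.292 − 276.86 = 0.432 m.
v = √(2g·h_v) = √(2 × 9.81 × 0.432) = 2.91 m/s.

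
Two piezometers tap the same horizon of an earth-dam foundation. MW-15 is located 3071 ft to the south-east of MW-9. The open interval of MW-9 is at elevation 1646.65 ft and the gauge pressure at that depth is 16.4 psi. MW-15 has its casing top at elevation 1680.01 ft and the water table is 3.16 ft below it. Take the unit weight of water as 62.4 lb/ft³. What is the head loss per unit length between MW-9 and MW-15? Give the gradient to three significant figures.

Pressure head at MW-9: ψ = 144·P/γ = 144 × 16.4 / 62.4 = 37.85 ft.
Total head at MW-9: h = z + ψ = 1646.65 + 37.85 = 1684.50 ft.
Total head at MW-15: h = 1680.01 − 3.16 = 1676.85 ft.
Head difference: h(MW-9) − h(MW-15) = 1684.50 − 1676.85 = 7.65 ft.
Hydraulic gradient: i = |Δh| / L = 7.65 / 3071 = 0.00249.

i ≈ 0.00249 ft/ft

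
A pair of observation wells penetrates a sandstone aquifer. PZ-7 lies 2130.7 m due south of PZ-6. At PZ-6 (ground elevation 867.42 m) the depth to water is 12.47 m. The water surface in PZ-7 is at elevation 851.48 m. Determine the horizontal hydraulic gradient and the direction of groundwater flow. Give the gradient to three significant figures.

i ≈ 0.00163; groundwater flows toward the south

Total head at PZ-6: h = 867.42 − 12.47 = 854.95 m.
Total head at PZ-7: h = 851.48 m (water level in the piezometer is the total head).
Head difference: h(PZ-6) − h(PZ-7) = 854.95 − 851.48 = 3.47 m.
Hydraulic gradient: i = |Δh| / L = 3.47 / 2130.7 = 0.00163.
Flow is from higher to lower head: from PZ-6 toward PZ-7, i.e. toward the south.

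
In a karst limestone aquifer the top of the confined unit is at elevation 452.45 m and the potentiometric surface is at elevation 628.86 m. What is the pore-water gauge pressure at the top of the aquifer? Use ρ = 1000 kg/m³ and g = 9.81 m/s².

Pressure head at the aquifer top: ψ = h − z = 628.86 − 452.45 = 176.41 m.
P = ρgψ = 1000 × 9.81 × 176.41 = 1730582 Pa ≈ 1730 kPa.

P ≈ 1730 kPa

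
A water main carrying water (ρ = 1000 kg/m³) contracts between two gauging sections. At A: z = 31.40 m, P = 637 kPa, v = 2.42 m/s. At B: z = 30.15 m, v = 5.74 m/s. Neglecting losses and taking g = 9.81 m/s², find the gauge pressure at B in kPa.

Pressure head at A: ψ₁ = P₁/(ρg) = 637×1000 / (1000 × 9.81) = 64.93 m.
Velocity heads: v₁²/2g = 2.42²/19.62 = 0.298 m; v₂²/2g = 5.74²/19.62 = 1.679 m.
Total head H = z₁ + ψ₁ + v₁²/2g = 31.40 + 64.93 + 0.298 = 96.63 m.
ψ₂ = H − z₂ − v₂²/2g = 96.63 − 30.15 − 1.679 = 64.80 m.
P₂ = ρgψ₂ = 1000 × 9.81 × 64.80 ≈ 636 kPa.

P₂ ≈ 636 kPa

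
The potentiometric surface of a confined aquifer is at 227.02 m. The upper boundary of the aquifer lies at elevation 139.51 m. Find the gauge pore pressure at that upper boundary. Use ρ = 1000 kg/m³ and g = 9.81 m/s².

Pressure head at the aquifer top: ψ = h − z = 227.02 − 139.51 = 87.51 m.
P = ρgψ = 1000 × 9.81 × 87.51 = 858473 Pa ≈ 858 kPa.

P ≈ 858 kPa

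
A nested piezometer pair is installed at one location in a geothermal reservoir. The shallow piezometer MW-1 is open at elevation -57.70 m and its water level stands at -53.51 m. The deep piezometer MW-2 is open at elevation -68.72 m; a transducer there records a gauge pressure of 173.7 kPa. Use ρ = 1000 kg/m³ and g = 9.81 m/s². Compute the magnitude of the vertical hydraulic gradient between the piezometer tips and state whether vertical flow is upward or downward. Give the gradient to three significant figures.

|i_v| ≈ 0.227; vertical flow is upward

Total head at MW-1: h = -53.51 m (water level in the standpipe).
Pressure head at MW-2: ψ = P/(ρg) = 173.7×1000 / (1000 × 9.81) = 17.71 m.
Total head at MW-2: h = z + ψ = -68.72 + 17.71 = -51.01 m.
Δh = h(MW-1) − h(MW-2) = -53.51 − (-51.01) = -2.50 m.
Vertical separation Δz = -57.70 − (-68.72) = 11.02 m.
|i_v| = |Δh| / Δz = 2.50 / 11.02 = 0.227.
Head is higher in the deep piezometer, so vertical flow is upward (discharge condition).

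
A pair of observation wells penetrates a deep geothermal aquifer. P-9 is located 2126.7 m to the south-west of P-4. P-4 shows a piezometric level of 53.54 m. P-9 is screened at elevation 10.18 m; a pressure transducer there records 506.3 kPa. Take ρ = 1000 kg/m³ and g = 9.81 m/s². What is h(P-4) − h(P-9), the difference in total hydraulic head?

Total head at P-4: h = 53.54 m (water level in the piezometer is the total head).
Pressure head at P-9: ψ = P/(ρg) = 506.3×1000 / (1000 × 9.81) = 51.61 m.
Total head at P-9: h = z + ψ = 10.18 + 51.61 = 61.79 m.
Head difference: h(P-4) − h(P-9) = 53.54 − 61.79 = -8.25 m.

Δh ≈ -8.25 m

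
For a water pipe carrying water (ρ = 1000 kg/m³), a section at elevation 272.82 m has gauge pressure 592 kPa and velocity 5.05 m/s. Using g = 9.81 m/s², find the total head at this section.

h ≈ 334.47 m

Pressure head ψ = P/(ρg) = 592×1000 / (1000 × 9.81) = 60.35 m.
Velocity head = v²/(2g) = 5.05² / (2 × 9.81) = 1.300 m.
h = z + ψ + v²/(2g) = 272.82 + 60.35 + 1.300 = 334.47 m.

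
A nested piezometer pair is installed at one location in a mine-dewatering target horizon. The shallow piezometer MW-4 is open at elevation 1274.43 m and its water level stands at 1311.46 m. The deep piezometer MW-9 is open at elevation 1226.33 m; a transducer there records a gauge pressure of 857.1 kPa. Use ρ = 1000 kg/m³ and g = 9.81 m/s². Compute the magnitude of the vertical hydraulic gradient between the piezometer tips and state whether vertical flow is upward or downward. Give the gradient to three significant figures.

Total head at MW-4: h = 1311.46 m (water level in the standpipe).
Pressure head at MW-9: ψ = P/(ρg) = 857.1×1000 / (1000 × 9.81) = 87.37 m.
Total head at MW-9: h = z + ψ = 1226.33 + 87.37 = 1313.70 m.
Δh = h(MW-4) − h(MW-9) = 1311.46 − 1313.70 = -2.24 m.
Vertical separation Δz = 1274.43 − 1226.33 = 48.10 m.
|i_v| = |Δh| / Δz = 2.24 / 48.10 = 0.0466.
Head is higher in the deep piezometer, so vertical flow is upward (discharge condition).

|i_v| ≈ 0.0466; vertical flow is upward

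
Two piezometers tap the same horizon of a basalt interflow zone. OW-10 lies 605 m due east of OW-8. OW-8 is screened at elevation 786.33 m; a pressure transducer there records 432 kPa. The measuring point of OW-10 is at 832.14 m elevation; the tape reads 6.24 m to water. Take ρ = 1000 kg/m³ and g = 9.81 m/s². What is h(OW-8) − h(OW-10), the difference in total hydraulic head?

Pressure head at OW-8: ψ = P/(ρg) = 432×1000 / (1000 × 9.81) = 44.04 m.
Total head at OW-8: h = z + ψ = 786.33 + 44.04 = 830.37 m.
Total head at OW-10: h = 832.14 − 6.24 = 825.90 m.
Head difference: h(OW-8) − h(OW-10) = 830.37 − 825.90 = 4.47 m.

Δh ≈ 4.47 m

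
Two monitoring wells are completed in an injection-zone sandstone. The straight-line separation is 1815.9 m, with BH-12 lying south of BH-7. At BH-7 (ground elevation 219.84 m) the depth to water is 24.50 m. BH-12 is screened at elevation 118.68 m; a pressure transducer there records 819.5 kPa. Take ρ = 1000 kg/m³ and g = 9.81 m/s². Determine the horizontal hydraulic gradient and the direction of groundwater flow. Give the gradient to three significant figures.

Total head at BH-7: h = 219.84 − 24.50 = 195.34 m.
Pressure head at BH-12: ψ = P/(ρg) = 819.5×1000 / (1000 × 9.81) = 83.54 m.
Total head at BH-12: h = z + ψ = 118.68 + 83.54 = 202.22 m.
Head difference: h(BH-7) − h(BH-12) = 195.34 − 202.22 = -6.88 m.
Hydraulic gradient: i = |Δh| / L = 6.88 / 1815.9 = 0.00379.
Flow is from higher to lower head: from BH-12 toward BH-7, i.e. toward the north.

i ≈ 0.00379; groundwater flows toward the north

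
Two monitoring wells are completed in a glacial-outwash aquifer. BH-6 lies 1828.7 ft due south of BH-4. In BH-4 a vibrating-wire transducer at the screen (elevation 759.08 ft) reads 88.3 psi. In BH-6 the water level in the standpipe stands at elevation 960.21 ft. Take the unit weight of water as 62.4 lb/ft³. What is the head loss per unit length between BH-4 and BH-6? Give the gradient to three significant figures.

i ≈ 0.00144 ft/ft

Pressure head at BH-4: ψ = 144·P/γ = 144 × 88.3 / 62.4 = 203.77 ft.
Total head at BH-4: h = z + ψ = 759.08 + 203.77 = 962.85 ft.
Total head at BH-6: h = 960.21 ft (water level in the piezometer is the total head).
Head difference: h(BH-4) − h(BH-6) = 962.85 − 960.21 = 2.64 ft.
Hydraulic gradient: i = |Δh| / L = 2.64 / 1828.7 = 0.00144.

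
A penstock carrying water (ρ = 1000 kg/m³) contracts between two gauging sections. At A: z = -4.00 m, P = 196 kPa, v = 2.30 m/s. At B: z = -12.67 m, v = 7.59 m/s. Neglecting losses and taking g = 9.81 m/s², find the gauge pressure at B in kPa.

Pressure head at A: ψ₁ = P₁/(ρg) = 196×1000 / (1000 × 9.81) = 19.98 m.
Velocity heads: v₁²/2g = 2.30²/19.62 = 0.270 m; v₂²/2g = 7.59²/19.62 = 2.936 m.
Total head H = z₁ + ψ₁ + v₁²/2g = -4.00 + 19.98 + 0.270 = 16.25 m.
ψ₂ = H − z₂ − v₂²/2g = 16.25 − (-12.67) − 2.936 = 25.98 m.
P₂ = ρgψ₂ = 1000 × 9.81 × 25.98 ≈ 255 kPa.

P₂ ≈ 255 kPa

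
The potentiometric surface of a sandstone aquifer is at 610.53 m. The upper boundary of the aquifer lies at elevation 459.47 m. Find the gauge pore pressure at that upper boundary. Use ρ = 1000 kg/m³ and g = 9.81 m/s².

P ≈ 1480 kPa

Pressure head at the aquifer top: ψ = h − z = 610.53 − 459.47 = 151.06 m.
P = ρgψ = 1000 × 9.81 × 151.06 = 1481899 Pa ≈ 1480 kPa.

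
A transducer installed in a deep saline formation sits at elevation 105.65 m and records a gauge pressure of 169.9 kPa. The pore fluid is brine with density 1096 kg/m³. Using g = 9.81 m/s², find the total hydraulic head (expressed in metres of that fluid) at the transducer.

h ≈ 121.45 m

ψ = P/(ρg) = 169.9×1000 / (1096 × 9.81) = 15.80 m.
h = z + ψ = 105.65 + 15.80 = 121.45 m.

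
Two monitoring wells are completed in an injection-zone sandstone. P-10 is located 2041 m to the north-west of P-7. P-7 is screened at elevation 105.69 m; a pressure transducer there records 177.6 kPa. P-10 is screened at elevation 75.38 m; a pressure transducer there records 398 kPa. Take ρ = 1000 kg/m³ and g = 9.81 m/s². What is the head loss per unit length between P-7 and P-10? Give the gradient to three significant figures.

i ≈ 0.00384 m/m

Pressure head at P-7: ψ = P/(ρg) = 177.6×1000 / (1000 × 9.81) = 18.10 m.
Total head at P-7: h = z + ψ = 105.69 + 18.10 = 123.79 m.
Pressure head at P-10: ψ = P/(ρg) = 398×1000 / (1000 × 9.81) = 40.57 m.
Total head at P-10: h = z + ψ = 75.38 + 40.57 = 115.95 m.
Head difference: h(P-7) − h(P-10) = 123.79 − 115.95 = 7.84 m.
Hydraulic gradient: i = |Δh| / L = 7.84 / 2041 = 0.00384.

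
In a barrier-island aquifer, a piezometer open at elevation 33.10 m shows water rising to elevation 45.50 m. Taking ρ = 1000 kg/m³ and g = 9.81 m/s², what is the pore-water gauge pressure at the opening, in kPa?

Pressure head ψ = h − z = 45.50 − 33.10 = 12.40 m.
P = ρgψ = 1000 × 9.81 × 12.40 = 121644 Pa ≈ 122 kPa.

P ≈ 122 kPa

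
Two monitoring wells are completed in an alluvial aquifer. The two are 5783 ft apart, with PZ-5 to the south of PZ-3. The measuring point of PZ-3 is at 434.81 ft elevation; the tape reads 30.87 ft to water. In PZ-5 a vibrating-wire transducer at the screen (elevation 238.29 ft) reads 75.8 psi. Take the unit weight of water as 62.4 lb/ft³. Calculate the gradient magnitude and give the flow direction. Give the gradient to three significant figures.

Total head at PZ-3: h = 434.81 − 30.87 = 403.94 ft.
Pressure head at PZ-5: ψ = 144·P/γ = 144 × 75.8 / 62.4 = 174.92 ft.
Total head at PZ-5: h = z + ψ = 238.29 + 174.92 = 413.21 ft.
Head difference: h(PZ-3) − h(PZ-5) = 403.94 − 413.21 = -9.27 ft.
Hydraulic gradient: i = |Δh| / L = 9.27 / 5783 = 0.00160.
Flow is from higher to lower head: from PZ-5 toward PZ-3, i.e. toward the north.

i ≈ 0.00160; groundwater flows toward the north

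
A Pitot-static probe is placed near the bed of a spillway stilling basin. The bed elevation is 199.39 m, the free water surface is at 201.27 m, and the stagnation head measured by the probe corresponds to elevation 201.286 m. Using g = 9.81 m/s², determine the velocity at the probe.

v ≈ 0.560 m/s

Near the bed, under hydrostatic conditions, the piezometric head (z + ψ) equals the free-surface elevation, 201.27 m.
Velocity head = total − piezometric = 201.286 − 201.27 = 0.016 m.
v = √(2g·h_v) = √(2 × 9.81 × 0.016) = 0.560 m/s.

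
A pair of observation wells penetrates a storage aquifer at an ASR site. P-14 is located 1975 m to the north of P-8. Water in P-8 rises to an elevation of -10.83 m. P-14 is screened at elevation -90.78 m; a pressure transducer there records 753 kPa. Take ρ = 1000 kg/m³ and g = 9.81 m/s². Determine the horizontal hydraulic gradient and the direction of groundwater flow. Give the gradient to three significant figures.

Total head at P-8: h = -10.83 m (water level in the piezometer is the total head).
Pressure head at P-14: ψ = P/(ρg) = 753×1000 / (1000 × 9.81) = 76.76 m.
Total head at P-14: h = z + ψ = -90.78 + 76.76 = -14.02 m.
Head difference: h(P-8) − h(P-14) = -10.83 − (-14.02) = 3.19 m.
Hydraulic gradient: i = |Δh| / L = 3.19 / 1975 = 0.00162.
Flow is from higher to lower head: from P-8 toward P-14, i.e. toward the north.

i ≈ 0.00162; groundwater flows toward the north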